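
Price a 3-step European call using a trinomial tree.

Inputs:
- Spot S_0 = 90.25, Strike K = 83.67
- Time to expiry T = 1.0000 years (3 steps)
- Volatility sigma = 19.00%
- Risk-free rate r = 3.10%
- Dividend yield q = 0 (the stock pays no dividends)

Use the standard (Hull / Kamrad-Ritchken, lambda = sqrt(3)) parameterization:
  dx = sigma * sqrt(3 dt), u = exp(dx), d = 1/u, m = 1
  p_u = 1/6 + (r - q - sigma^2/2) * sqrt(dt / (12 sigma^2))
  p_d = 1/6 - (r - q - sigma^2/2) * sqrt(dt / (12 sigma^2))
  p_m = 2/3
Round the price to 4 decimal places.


dt = T/N = 0.333333; dx = sigma*sqrt(3*dt) = 0.190000
u = exp(dx) = 1.209250; d = 1/u = 0.826959
p_u = 0.178026, p_m = 0.666667, p_d = 0.155307
Discount per step: exp(-r*dt) = 0.989720
Stock lattice S(k, j) with j the centered position index:
  k=0: S(0,+0) = 90.2500
  k=1: S(1,-1) = 74.6331; S(1,+0) = 90.2500; S(1,+1) = 109.1348
  k=2: S(2,-2) = 61.7185; S(2,-1) = 74.6331; S(2,+0) = 90.2500; S(2,+1) = 109.1348; S(2,+2) = 131.9712
  k=3: S(3,-3) = 51.0387; S(3,-2) = 61.7185; S(3,-1) = 74.6331; S(3,+0) = 90.2500; S(3,+1) = 109.1348; S(3,+2) = 131.9712; S(3,+3) = 159.5861
Terminal payoffs V(N, j) = max(S_T - K, 0):
  V(3,-3) = 0.000000; V(3,-2) = 0.000000; V(3,-1) = 0.000000; V(3,+0) = 6.580000; V(3,+1) = 25.464776; V(3,+2) = 48.301184; V(3,+3) = 75.916101
Backward induction: V(k, j) = exp(-r*dt) * [p_u * V(k+1, j+1) + p_m * V(k+1, j) + p_d * V(k+1, j-1)]
  V(2,-2) = exp(-r*dt) * [p_u*0.000000 + p_m*0.000000 + p_d*0.000000] = 0.000000
  V(2,-1) = exp(-r*dt) * [p_u*6.580000 + p_m*0.000000 + p_d*0.000000] = 1.159371
  V(2,+0) = exp(-r*dt) * [p_u*25.464776 + p_m*6.580000 + p_d*0.000000] = 8.828368
  V(2,+1) = exp(-r*dt) * [p_u*48.301184 + p_m*25.464776 + p_d*6.580000] = 26.323896
  V(2,+2) = exp(-r*dt) * [p_u*75.916101 + p_m*48.301184 + p_d*25.464776] = 49.160090
  V(1,-1) = exp(-r*dt) * [p_u*8.828368 + p_m*1.159371 + p_d*0.000000] = 2.320493
  V(1,+0) = exp(-r*dt) * [p_u*26.323896 + p_m*8.828368 + p_d*1.159371] = 10.641451
  V(1,+1) = exp(-r*dt) * [p_u*49.160090 + p_m*26.323896 + p_d*8.828368] = 27.387688
  V(0,+0) = exp(-r*dt) * [p_u*27.387688 + p_m*10.641451 + p_d*2.320493] = 12.203660

Answer: Price = V(0,0) = 12.2037


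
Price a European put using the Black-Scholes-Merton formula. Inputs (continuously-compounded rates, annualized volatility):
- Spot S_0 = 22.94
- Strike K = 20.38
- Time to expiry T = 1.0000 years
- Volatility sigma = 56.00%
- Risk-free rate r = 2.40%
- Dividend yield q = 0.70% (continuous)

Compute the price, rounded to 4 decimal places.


Answer: Price = 3.3969

Derivation:
d1 = (ln(S/K) + (r - q + 0.5*sigma^2) * T) / (sigma * sqrt(T)) = 0.52165729
d2 = d1 - sigma * sqrt(T) = -0.03834271
exp(-rT) = 0.97628571; exp(-qT) = 0.99302444
P = K * exp(-rT) * N(-d2) - S_0 * exp(-qT) * N(-d1)
N(-d1) = 0.30095448; N(-d2) = 0.51529278
P = 20.3800 * 0.97628571 * 0.51529278 - 22.9400 * 0.99302444 * 0.30095448 = 3.3969


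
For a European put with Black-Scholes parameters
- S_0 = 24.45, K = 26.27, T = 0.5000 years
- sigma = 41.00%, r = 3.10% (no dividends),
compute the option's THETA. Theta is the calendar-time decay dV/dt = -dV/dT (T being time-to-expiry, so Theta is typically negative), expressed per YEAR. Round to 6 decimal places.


d1 = -0.0492297667; d2 = -0.3391435470
phi(d1) = 0.3984591409; exp(-qT) = 1.0000000000; exp(-rT) = 0.9846195068
Theta = -S*exp(-qT)*phi(d1)*sigma/(2*sqrt(T)) + r*K*exp(-rT)*N(-d2) - q*S*exp(-qT)*N(-d1)
N(-d1) = 0.5196319052; N(-d2) = 0.6327492027; sqrt(T) = 0.7071067812
Term 1 = -24.4500 * 1.0000000000 * 0.3984591409 * 0.4100 / (2 * 0.7071067812) = -2.8244345579
Term 2 = 0.0310 * 26.2700 * 0.9846195068 * 0.6327492027 = 0.5073665236
Term 3 = 0 (no dividend yield, q = 0)
Theta = -2.8244345579 + (0.5073665236) + (0.0000000000) = -2.317068

Answer: Theta = -2.317068


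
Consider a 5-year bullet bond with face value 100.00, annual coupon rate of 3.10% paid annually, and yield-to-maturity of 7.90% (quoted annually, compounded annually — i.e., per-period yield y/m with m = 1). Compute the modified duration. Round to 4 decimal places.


Answer: Modified duration = 4.3276

Derivation:
Coupon per period c = face * coupon_rate / m = 3.100000
Periods per year m = 1; per-period yield y/m = 0.079000
Number of cashflows N = 5
Cashflows (t years, CF_t, discount factor 1/(1+y/m)^(m*t), PV):
  t = 1.0000: CF_t = 3.100000, DF = 0.926784, PV = 2.873031
  t = 2.0000: CF_t = 3.100000, DF = 0.858929, PV = 2.662679
  t = 3.0000: CF_t = 3.100000, DF = 0.796041, PV = 2.467728
  t = 4.0000: CF_t = 3.100000, DF = 0.737758, PV = 2.287051
  t = 5.0000: CF_t = 103.100000, DF = 0.683743, PV = 70.493884
Price P = sum_t PV_t = 80.784374
First compute Macaulay numerator sum_t t * PV_t:
  t * PV_t at t = 1.0000: 2.873031
  t * PV_t at t = 2.0000: 5.325358
  t * PV_t at t = 3.0000: 7.403185
  t * PV_t at t = 4.0000: 9.148205
  t * PV_t at t = 5.0000: 352.469422
Macaulay duration D = 377.219201 / 80.784374 = 4.669458
Modified duration = D / (1 + y/m) = 4.669458 / (1 + 0.079000) = 4.327579


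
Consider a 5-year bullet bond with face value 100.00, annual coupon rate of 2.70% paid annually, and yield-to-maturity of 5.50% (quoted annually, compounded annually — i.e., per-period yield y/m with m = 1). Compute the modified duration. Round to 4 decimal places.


Answer: Modified duration = 4.4778

Derivation:
Coupon per period c = face * coupon_rate / m = 2.700000
Periods per year m = 1; per-period yield y/m = 0.055000
Number of cashflows N = 5
Cashflows (t years, CF_t, discount factor 1/(1+y/m)^(m*t), PV):
  t = 1.0000: CF_t = 2.700000, DF = 0.947867, PV = 2.559242
  t = 2.0000: CF_t = 2.700000, DF = 0.898452, PV = 2.425822
  t = 3.0000: CF_t = 2.700000, DF = 0.851614, PV = 2.299357
  t = 4.0000: CF_t = 2.700000, DF = 0.807217, PV = 2.179485
  t = 5.0000: CF_t = 102.700000, DF = 0.765134, PV = 78.579298
Price P = sum_t PV_t = 88.043203
First compute Macaulay numerator sum_t t * PV_t:
  t * PV_t at t = 1.0000: 2.559242
  t * PV_t at t = 2.0000: 4.851643
  t * PV_t at t = 3.0000: 6.898071
  t * PV_t at t = 4.0000: 8.717941
  t * PV_t at t = 5.0000: 392.896491
Macaulay duration D = 415.923387 / 88.043203 = 4.724083
Modified duration = D / (1 + y/m) = 4.724083 / (1 + 0.055000) = 4.477804


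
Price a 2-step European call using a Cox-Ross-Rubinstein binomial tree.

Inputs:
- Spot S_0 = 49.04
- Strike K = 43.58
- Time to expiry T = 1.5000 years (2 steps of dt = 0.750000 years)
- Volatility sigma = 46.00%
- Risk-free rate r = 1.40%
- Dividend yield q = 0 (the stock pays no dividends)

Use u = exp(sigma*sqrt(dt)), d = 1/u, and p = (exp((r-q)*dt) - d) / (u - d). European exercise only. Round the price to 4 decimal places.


Answer: Price = V(0,0) = 13.5712

Derivation:
dt = T/N = 0.750000
u = exp(sigma*sqrt(dt)) = 1.489398; d = 1/u = 0.671412
p = (exp((r-q)*dt) - d) / (u - d) = 0.414608
Discount per step: exp(-r*dt) = 0.989555
Stock lattice S(k, i) with i counting down-moves:
  k=0: S(0,0) = 49.0400
  k=1: S(1,0) = 73.0401; S(1,1) = 32.9261
  k=2: S(2,0) = 108.7857; S(2,1) = 49.0400; S(2,2) = 22.1070
Terminal payoffs V(N, i) = max(S_T - K, 0):
  V(2,0) = 65.205675; V(2,1) = 5.460000; V(2,2) = 0.000000
Backward induction: V(k, i) = exp(-r*dt) * [p * V(k+1, i) + (1-p) * V(k+1, i+1)].
  V(1,0) = exp(-r*dt) * [p*65.205675 + (1-p)*5.460000] = 29.915250
  V(1,1) = exp(-r*dt) * [p*5.460000 + (1-p)*0.000000] = 2.240113
  V(0,0) = exp(-r*dt) * [p*29.915250 + (1-p)*2.240113] = 13.571189


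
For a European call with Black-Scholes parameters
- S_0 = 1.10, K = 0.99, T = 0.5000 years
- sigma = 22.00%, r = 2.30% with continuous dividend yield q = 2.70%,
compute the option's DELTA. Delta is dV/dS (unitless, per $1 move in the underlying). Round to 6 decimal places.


Answer: Delta = 0.760681

Derivation:
d1 = 0.7422083053; d2 = 0.5866448134
phi(d1) = 0.3028931677; exp(-qT) = 0.9865907163; exp(-rT) = 0.9885658722
N(d1) = 0.7710194313
Delta = exp(-qT) * N(d1) = 0.9865907163 * 0.7710194313 = 0.760681


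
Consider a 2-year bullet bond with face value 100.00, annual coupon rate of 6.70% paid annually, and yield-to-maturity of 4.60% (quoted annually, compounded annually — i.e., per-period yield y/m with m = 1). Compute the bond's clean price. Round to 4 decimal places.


Coupon per period c = face * coupon_rate / m = 6.700000
Periods per year m = 1; per-period yield y/m = 0.046000
Number of cashflows N = 2
Cashflows (t years, CF_t, discount factor 1/(1+y/m)^(m*t), PV):
  t = 1.0000: CF_t = 6.700000, DF = 0.956023, PV = 6.405354
  t = 2.0000: CF_t = 106.700000, DF = 0.913980, PV = 97.521652
Price P = sum_t PV_t = 103.927006

Answer: Price = 103.9270


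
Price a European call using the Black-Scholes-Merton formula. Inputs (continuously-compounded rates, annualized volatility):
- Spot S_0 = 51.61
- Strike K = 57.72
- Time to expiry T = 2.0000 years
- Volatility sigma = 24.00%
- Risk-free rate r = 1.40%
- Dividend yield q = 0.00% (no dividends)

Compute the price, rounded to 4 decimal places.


Answer: Price = 5.2194

Derivation:
d1 = (ln(S/K) + (r - q + 0.5*sigma^2) * T) / (sigma * sqrt(T)) = -0.07745259
d2 = d1 - sigma * sqrt(T) = -0.41686385
exp(-rT) = 0.97238837; exp(-qT) = 1.00000000
C = S_0 * exp(-qT) * N(d1) - K * exp(-rT) * N(d2)
N(d1) = 0.46913175; N(d2) = 0.33838900
C = 51.6100 * 1.00000000 * 0.46913175 - 57.7200 * 0.97238837 * 0.33838900 = 5.2194


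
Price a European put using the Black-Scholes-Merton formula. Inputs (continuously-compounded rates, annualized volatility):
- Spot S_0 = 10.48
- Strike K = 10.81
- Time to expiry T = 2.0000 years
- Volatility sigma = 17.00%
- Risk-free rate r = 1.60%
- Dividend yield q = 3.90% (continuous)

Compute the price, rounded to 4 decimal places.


d1 = (ln(S/K) + (r - q + 0.5*sigma^2) * T) / (sigma * sqrt(T)) = -0.20008191
d2 = d1 - sigma * sqrt(T) = -0.44049821
exp(-rT) = 0.96850658; exp(-qT) = 0.92496443
P = K * exp(-rT) * N(-d2) - S_0 * exp(-qT) * N(-d1)
N(-d1) = 0.57929174; N(-d2) = 0.67021185
P = 10.8100 * 0.96850658 * 0.67021185 - 10.4800 * 0.92496443 * 0.57929174 = 1.4014

Answer: Price = 1.4014


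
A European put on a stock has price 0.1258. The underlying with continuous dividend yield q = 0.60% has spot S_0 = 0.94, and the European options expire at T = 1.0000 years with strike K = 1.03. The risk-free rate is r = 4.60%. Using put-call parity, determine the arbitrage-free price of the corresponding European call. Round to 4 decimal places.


Answer: Call price = 0.0765

Derivation:
Put-call parity: C - P = S_0 * exp(-qT) - K * exp(-rT).
S_0 * exp(-qT) = 0.9400 * 0.99401796 = 0.93437689
K * exp(-rT) = 1.0300 * 0.95504196 = 0.98369322
C = P + S*exp(-qT) - K*exp(-rT)
C = 0.1258 + 0.93437689 - 0.98369322 = 0.0765


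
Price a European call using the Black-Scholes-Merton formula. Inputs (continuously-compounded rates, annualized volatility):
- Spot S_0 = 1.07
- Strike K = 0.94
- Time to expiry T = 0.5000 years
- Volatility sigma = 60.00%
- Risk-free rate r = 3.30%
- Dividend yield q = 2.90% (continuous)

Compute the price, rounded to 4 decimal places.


Answer: Price = 0.2390

Derivation:
d1 = (ln(S/K) + (r - q + 0.5*sigma^2) * T) / (sigma * sqrt(T)) = 0.52216077
d2 = d1 - sigma * sqrt(T) = 0.09789670
exp(-rT) = 0.98363538; exp(-qT) = 0.98560462
C = S_0 * exp(-qT) * N(d1) - K * exp(-rT) * N(d2)
N(d1) = 0.69922080; N(d2) = 0.53899284
C = 1.0700 * 0.98560462 * 0.69922080 - 0.9400 * 0.98363538 * 0.53899284 = 0.2390


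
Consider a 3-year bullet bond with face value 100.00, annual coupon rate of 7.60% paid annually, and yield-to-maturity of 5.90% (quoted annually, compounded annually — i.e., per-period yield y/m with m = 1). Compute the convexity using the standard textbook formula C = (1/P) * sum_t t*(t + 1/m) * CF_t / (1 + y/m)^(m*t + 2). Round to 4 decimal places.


Coupon per period c = face * coupon_rate / m = 7.600000
Periods per year m = 1; per-period yield y/m = 0.059000
Number of cashflows N = 3
Cashflows (t years, CF_t, discount factor 1/(1+y/m)^(m*t), PV):
  t = 1.0000: CF_t = 7.600000, DF = 0.944287, PV = 7.176582
  t = 2.0000: CF_t = 7.600000, DF = 0.891678, PV = 6.776753
  t = 3.0000: CF_t = 107.600000, DF = 0.842000, PV = 90.599206
Price P = sum_t PV_t = 104.552541
Convexity numerator sum_t t*(t + 1/m) * CF_t / (1+y/m)^(m*t + 2):
  t = 1.0000: term = 12.798401
  t = 2.0000: term = 36.256093
  t = 3.0000: term = 969.423887
Convexity = (1/P) * sum = 1018.478381 / 104.552541 = 9.741307

Answer: Convexity = 9.7413


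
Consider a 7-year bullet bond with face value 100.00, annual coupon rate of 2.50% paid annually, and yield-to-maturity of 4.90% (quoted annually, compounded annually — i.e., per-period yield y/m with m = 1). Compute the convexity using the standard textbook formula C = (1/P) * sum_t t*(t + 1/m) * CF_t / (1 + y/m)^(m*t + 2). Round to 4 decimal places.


Coupon per period c = face * coupon_rate / m = 2.500000
Periods per year m = 1; per-period yield y/m = 0.049000
Number of cashflows N = 7
Cashflows (t years, CF_t, discount factor 1/(1+y/m)^(m*t), PV):
  t = 1.0000: CF_t = 2.500000, DF = 0.953289, PV = 2.383222
  t = 2.0000: CF_t = 2.500000, DF = 0.908760, PV = 2.271899
  t = 3.0000: CF_t = 2.500000, DF = 0.866310, PV = 2.165776
  t = 4.0000: CF_t = 2.500000, DF = 0.825844, PV = 2.064610
  t = 5.0000: CF_t = 2.500000, DF = 0.787268, PV = 1.968170
  t = 6.0000: CF_t = 2.500000, DF = 0.750494, PV = 1.876234
  t = 7.0000: CF_t = 102.500000, DF = 0.715437, PV = 73.332324
Price P = sum_t PV_t = 86.062235
Convexity numerator sum_t t*(t + 1/m) * CF_t / (1+y/m)^(m*t + 2):
  t = 1.0000: term = 4.331552
  t = 2.0000: term = 12.387661
  t = 3.0000: term = 23.618038
  t = 4.0000: term = 37.524687
  t = 5.0000: term = 53.657798
  t = 6.0000: term = 71.611932
  t = 7.0000: term = 3731.921489
Convexity = (1/P) * sum = 3935.053157 / 86.062235 = 45.723344

Answer: Convexity = 45.7233


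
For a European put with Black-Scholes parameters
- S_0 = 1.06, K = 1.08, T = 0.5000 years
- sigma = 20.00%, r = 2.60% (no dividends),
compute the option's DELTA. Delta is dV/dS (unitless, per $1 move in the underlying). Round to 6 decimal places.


Answer: Delta = -0.487850

Derivation:
d1 = 0.0304612196; d2 = -0.1109601366
phi(d1) = 0.3987572369; exp(-qT) = 1.0000000000; exp(-rT) = 0.9870841350
N(-d1) = 0.4878496106
Delta = -exp(-qT) * N(-d1) = -1.0000000000 * 0.4878496106 = -0.487850


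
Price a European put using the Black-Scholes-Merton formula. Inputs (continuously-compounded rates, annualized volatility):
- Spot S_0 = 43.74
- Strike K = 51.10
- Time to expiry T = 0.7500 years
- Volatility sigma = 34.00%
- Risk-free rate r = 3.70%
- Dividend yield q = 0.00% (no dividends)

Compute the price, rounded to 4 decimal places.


d1 = (ln(S/K) + (r - q + 0.5*sigma^2) * T) / (sigma * sqrt(T)) = -0.28671038
d2 = d1 - sigma * sqrt(T) = -0.58115902
exp(-rT) = 0.97263149; exp(-qT) = 1.00000000
P = K * exp(-rT) * N(-d2) - S_0 * exp(-qT) * N(-d1)
N(-d1) = 0.61283296; N(-d2) = 0.71943336
P = 51.1000 * 0.97263149 * 0.71943336 - 43.7400 * 1.00000000 * 0.61283296 = 8.9516

Answer: Price = 8.9516


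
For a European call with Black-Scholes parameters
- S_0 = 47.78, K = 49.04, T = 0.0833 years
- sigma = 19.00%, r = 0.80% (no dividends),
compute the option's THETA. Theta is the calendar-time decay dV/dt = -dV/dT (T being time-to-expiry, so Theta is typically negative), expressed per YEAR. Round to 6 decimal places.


d1 = -0.4350903971; d2 = -0.4899277019
phi(d1) = 0.3629136470; exp(-qT) = 1.0000000000; exp(-rT) = 0.9993338220
Theta = -S*exp(-qT)*phi(d1)*sigma/(2*sqrt(T)) - r*K*exp(-rT)*N(d2) + q*S*exp(-qT)*N(d1)
N(d1) = 0.3317484067; N(d2) = 0.3120925298; sqrt(T) = 0.2886173938
Term 1 = -47.7800 * 1.0000000000 * 0.3629136470 * 0.1900 / (2 * 0.2886173938) = -5.7075608417
Term 2 = -0.0080 * 49.0400 * 0.9993338220 * 0.3120925298 = -0.1223585744
Term 3 = 0 (no dividend yield, q = 0)
Theta = -5.7075608417 + (-0.1223585744) + (0.0000000000) = -5.829919

Answer: Theta = -5.829919


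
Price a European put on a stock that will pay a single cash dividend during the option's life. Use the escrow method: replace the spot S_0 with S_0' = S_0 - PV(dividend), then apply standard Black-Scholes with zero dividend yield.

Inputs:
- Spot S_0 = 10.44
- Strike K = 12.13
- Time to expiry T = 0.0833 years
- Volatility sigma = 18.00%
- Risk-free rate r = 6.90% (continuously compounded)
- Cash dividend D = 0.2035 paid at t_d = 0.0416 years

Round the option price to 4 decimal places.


Answer: Price = 1.8235

Derivation:
PV(D) = D * exp(-r * t_d) = 0.2035 * 0.99713372 = 0.20291671
S_0' = S_0 - PV(D) = 10.4400 - 0.20291671 = 10.23708329
d1 = (ln(S_0'/K) + (r + sigma^2/2)*T) / (sigma*sqrt(T)) = -3.12924505
d2 = d1 - sigma*sqrt(T) = -3.18119618
exp(-rT) = 0.99426879
N(-d1) = 0.99912372; N(-d2) = 0.99926666
P = K * exp(-rT) * N(-d2) - S_0' * N(-d1) = 12.1300 * 0.99426879 * 0.99926666 - 10.23708329 * 0.99912372 = 1.8235


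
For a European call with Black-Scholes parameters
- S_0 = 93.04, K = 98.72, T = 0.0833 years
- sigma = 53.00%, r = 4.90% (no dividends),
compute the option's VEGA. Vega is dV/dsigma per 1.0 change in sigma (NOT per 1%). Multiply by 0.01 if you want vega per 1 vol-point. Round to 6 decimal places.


d1 = -0.2842234259; d2 = -0.4371906446
phi(d1) = 0.3831495059; exp(-qT) = 1.0000000000; exp(-rT) = 0.9959266188
Vega = S * exp(-qT) * phi(d1) * sqrt(T) = 93.0400 * 1.0000000000 * 0.3831495059 * 0.2886173938 = 10.288699

Answer: Vega = 10.288699


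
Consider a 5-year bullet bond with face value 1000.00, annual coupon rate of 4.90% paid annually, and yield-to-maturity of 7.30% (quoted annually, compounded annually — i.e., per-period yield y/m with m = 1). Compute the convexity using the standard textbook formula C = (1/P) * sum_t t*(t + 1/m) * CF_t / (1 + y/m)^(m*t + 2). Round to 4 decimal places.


Coupon per period c = face * coupon_rate / m = 49.000000
Periods per year m = 1; per-period yield y/m = 0.073000
Number of cashflows N = 5
Cashflows (t years, CF_t, discount factor 1/(1+y/m)^(m*t), PV):
  t = 1.0000: CF_t = 49.000000, DF = 0.931966, PV = 45.666356
  t = 2.0000: CF_t = 49.000000, DF = 0.868561, PV = 42.559512
  t = 3.0000: CF_t = 49.000000, DF = 0.809470, PV = 39.664037
  t = 4.0000: CF_t = 49.000000, DF = 0.754399, PV = 36.965552
  t = 5.0000: CF_t = 1049.000000, DF = 0.703075, PV = 737.525224
Price P = sum_t PV_t = 902.380681
Convexity numerator sum_t t*(t + 1/m) * CF_t / (1+y/m)^(m*t + 2):
  t = 1.0000: term = 79.328074
  t = 2.0000: term = 221.793310
  t = 3.0000: term = 413.407847
  t = 4.0000: term = 642.137073
  t = 5.0000: term = 19217.579624
Convexity = (1/P) * sum = 20574.245928 / 902.380681 = 22.799963

Answer: Convexity = 22.8000


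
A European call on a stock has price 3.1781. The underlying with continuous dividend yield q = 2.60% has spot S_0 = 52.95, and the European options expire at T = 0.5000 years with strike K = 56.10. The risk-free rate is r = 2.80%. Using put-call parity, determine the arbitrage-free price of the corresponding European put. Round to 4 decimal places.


Answer: Put price = 6.2321

Derivation:
Put-call parity: C - P = S_0 * exp(-qT) - K * exp(-rT).
S_0 * exp(-qT) = 52.9500 * 0.98708414 = 52.26610495
K * exp(-rT) = 56.1000 * 0.98609754 = 55.32007223
P = C - S*exp(-qT) + K*exp(-rT)
P = 3.1781 - 52.26610495 + 55.32007223 = 6.2321


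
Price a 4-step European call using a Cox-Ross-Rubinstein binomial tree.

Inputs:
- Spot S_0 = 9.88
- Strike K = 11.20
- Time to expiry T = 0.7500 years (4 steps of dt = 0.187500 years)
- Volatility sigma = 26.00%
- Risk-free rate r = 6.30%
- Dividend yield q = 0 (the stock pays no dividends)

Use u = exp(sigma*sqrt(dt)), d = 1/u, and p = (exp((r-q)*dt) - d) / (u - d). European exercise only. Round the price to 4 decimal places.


dt = T/N = 0.187500
u = exp(sigma*sqrt(dt)) = 1.119165; d = 1/u = 0.893523
p = (exp((r-q)*dt) - d) / (u - d) = 0.524545
Discount per step: exp(-r*dt) = 0.988257
Stock lattice S(k, i) with i counting down-moves:
  k=0: S(0,0) = 9.8800
  k=1: S(1,0) = 11.0574; S(1,1) = 8.8280
  k=2: S(2,0) = 12.3750; S(2,1) = 9.8800; S(2,2) = 7.8880
  k=3: S(3,0) = 13.8497; S(3,1) = 11.0574; S(3,2) = 8.8280; S(3,3) = 7.0481
  k=4: S(4,0) = 15.5001; S(4,1) = 12.3750; S(4,2) = 9.8800; S(4,3) = 7.8880; S(4,4) = 6.2977
Terminal payoffs V(N, i) = max(S_T - K, 0):
  V(4,0) = 4.300088; V(4,1) = 1.175010; V(4,2) = 0.000000; V(4,3) = 0.000000; V(4,4) = 0.000000
Backward induction: V(k, i) = exp(-r*dt) * [p * V(k+1, i) + (1-p) * V(k+1, i+1)].
  V(3,0) = exp(-r*dt) * [p*4.300088 + (1-p)*1.175010] = 2.781206
  V(3,1) = exp(-r*dt) * [p*1.175010 + (1-p)*0.000000] = 0.609108
  V(3,2) = exp(-r*dt) * [p*0.000000 + (1-p)*0.000000] = 0.000000
  V(3,3) = exp(-r*dt) * [p*0.000000 + (1-p)*0.000000] = 0.000000
  V(2,0) = exp(-r*dt) * [p*2.781206 + (1-p)*0.609108] = 1.727938
  V(2,1) = exp(-r*dt) * [p*0.609108 + (1-p)*0.000000] = 0.315752
  V(2,2) = exp(-r*dt) * [p*0.000000 + (1-p)*0.000000] = 0.000000
  V(1,0) = exp(-r*dt) * [p*1.727938 + (1-p)*0.315752] = 1.044100
  V(1,1) = exp(-r*dt) * [p*0.315752 + (1-p)*0.000000] = 0.163681
  V(0,0) = exp(-r*dt) * [p*1.044100 + (1-p)*0.163681] = 0.618155

Answer: Price = V(0,0) = 0.6182


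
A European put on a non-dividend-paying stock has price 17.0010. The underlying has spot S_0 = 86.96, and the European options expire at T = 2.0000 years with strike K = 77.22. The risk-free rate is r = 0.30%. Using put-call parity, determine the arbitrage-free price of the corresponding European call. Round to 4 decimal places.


Put-call parity: C - P = S_0 * exp(-qT) - K * exp(-rT).
S_0 * exp(-qT) = 86.9600 * 1.00000000 = 86.96000000
K * exp(-rT) = 77.2200 * 0.99401796 = 76.75806718
C = P + S*exp(-qT) - K*exp(-rT)
C = 17.0010 + 86.96000000 - 76.75806718 = 27.2029

Answer: Call price = 27.2029


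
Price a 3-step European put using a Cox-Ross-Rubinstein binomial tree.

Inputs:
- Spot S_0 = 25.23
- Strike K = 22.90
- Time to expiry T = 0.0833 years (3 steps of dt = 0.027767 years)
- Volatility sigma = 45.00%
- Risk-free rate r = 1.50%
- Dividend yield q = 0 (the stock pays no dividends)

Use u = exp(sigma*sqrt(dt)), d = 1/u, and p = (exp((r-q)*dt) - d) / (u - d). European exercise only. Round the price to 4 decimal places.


dt = T/N = 0.027767
u = exp(sigma*sqrt(dt)) = 1.077868; d = 1/u = 0.927757
p = (exp((r-q)*dt) - d) / (u - d) = 0.484038
Discount per step: exp(-r*dt) = 0.999584
Stock lattice S(k, i) with i counting down-moves:
  k=0: S(0,0) = 25.2300
  k=1: S(1,0) = 27.1946; S(1,1) = 23.4073
  k=2: S(2,0) = 29.3122; S(2,1) = 25.2300; S(2,2) = 21.7163
  k=3: S(3,0) = 31.5947; S(3,1) = 27.1946; S(3,2) = 23.4073; S(3,3) = 20.1475
Terminal payoffs V(N, i) = max(K - S_T, 0):
  V(3,0) = 0.000000; V(3,1) = 0.000000; V(3,2) = 0.000000; V(3,3) = 2.752529
Backward induction: V(k, i) = exp(-r*dt) * [p * V(k+1, i) + (1-p) * V(k+1, i+1)].
  V(2,0) = exp(-r*dt) * [p*0.000000 + (1-p)*0.000000] = 0.000000
  V(2,1) = exp(-r*dt) * [p*0.000000 + (1-p)*0.000000] = 0.000000
  V(2,2) = exp(-r*dt) * [p*0.000000 + (1-p)*2.752529] = 1.419610
  V(1,0) = exp(-r*dt) * [p*0.000000 + (1-p)*0.000000] = 0.000000
  V(1,1) = exp(-r*dt) * [p*0.000000 + (1-p)*1.419610] = 0.732160
  V(0,0) = exp(-r*dt) * [p*0.000000 + (1-p)*0.732160] = 0.377610

Answer: Price = V(0,0) = 0.3776


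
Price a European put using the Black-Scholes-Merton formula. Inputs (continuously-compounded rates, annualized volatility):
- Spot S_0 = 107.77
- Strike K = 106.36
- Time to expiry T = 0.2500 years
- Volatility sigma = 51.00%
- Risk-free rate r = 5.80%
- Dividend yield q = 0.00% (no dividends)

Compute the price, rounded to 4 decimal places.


Answer: Price = 9.3772

Derivation:
d1 = (ln(S/K) + (r - q + 0.5*sigma^2) * T) / (sigma * sqrt(T)) = 0.23600886
d2 = d1 - sigma * sqrt(T) = -0.01899114
exp(-rT) = 0.98560462; exp(-qT) = 1.00000000
P = K * exp(-rT) * N(-d2) - S_0 * exp(-qT) * N(-d1)
N(-d1) = 0.40671290; N(-d2) = 0.50757591
P = 106.3600 * 0.98560462 * 0.50757591 - 107.7700 * 1.00000000 * 0.40671290 = 9.3772


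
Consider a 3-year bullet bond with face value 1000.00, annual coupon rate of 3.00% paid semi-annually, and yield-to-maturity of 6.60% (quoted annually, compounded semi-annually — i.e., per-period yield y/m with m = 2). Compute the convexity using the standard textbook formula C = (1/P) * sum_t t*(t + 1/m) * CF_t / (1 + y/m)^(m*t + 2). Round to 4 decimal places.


Answer: Convexity = 9.3373

Derivation:
Coupon per period c = face * coupon_rate / m = 15.000000
Periods per year m = 2; per-period yield y/m = 0.033000
Number of cashflows N = 6
Cashflows (t years, CF_t, discount factor 1/(1+y/m)^(m*t), PV):
  t = 0.5000: CF_t = 15.000000, DF = 0.968054, PV = 14.520813
  t = 1.0000: CF_t = 15.000000, DF = 0.937129, PV = 14.056934
  t = 1.5000: CF_t = 15.000000, DF = 0.907192, PV = 13.607874
  t = 2.0000: CF_t = 15.000000, DF = 0.878211, PV = 13.173160
  t = 2.5000: CF_t = 15.000000, DF = 0.850156, PV = 12.752333
  t = 3.0000: CF_t = 1015.000000, DF = 0.822997, PV = 835.341606
Price P = sum_t PV_t = 903.452722
Convexity numerator sum_t t*(t + 1/m) * CF_t / (1+y/m)^(m*t + 2):
  t = 0.5000: term = 6.803937
  t = 1.0000: term = 19.759740
  t = 1.5000: term = 38.257000
  t = 2.0000: term = 61.724749
  t = 2.5000: term = 89.629355
  t = 3.0000: term = 8219.639475
Convexity = (1/P) * sum = 8435.814256 / 903.452722 = 9.337306


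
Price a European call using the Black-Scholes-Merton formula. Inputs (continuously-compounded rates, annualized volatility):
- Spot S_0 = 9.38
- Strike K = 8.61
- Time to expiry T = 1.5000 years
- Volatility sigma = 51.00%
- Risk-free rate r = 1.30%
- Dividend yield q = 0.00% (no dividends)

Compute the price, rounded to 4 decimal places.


d1 = (ln(S/K) + (r - q + 0.5*sigma^2) * T) / (sigma * sqrt(T)) = 0.48066104
d2 = d1 - sigma * sqrt(T) = -0.14395884
exp(-rT) = 0.98068890; exp(-qT) = 1.00000000
C = S_0 * exp(-qT) * N(d1) - K * exp(-rT) * N(d2)
N(d1) = 0.68462129; N(d2) = 0.44276649
C = 9.3800 * 1.00000000 * 0.68462129 - 8.6100 * 0.98068890 * 0.44276649 = 2.6831

Answer: Price = 2.6831


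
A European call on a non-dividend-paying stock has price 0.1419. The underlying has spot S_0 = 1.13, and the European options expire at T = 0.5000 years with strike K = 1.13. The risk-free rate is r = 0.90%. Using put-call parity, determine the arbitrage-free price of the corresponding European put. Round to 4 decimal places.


Answer: Put price = 0.1368

Derivation:
Put-call parity: C - P = S_0 * exp(-qT) - K * exp(-rT).
S_0 * exp(-qT) = 1.1300 * 1.00000000 = 1.13000000
K * exp(-rT) = 1.1300 * 0.99551011 = 1.12492642
P = C - S*exp(-qT) + K*exp(-rT)
P = 0.1419 - 1.13000000 + 1.12492642 = 0.1368


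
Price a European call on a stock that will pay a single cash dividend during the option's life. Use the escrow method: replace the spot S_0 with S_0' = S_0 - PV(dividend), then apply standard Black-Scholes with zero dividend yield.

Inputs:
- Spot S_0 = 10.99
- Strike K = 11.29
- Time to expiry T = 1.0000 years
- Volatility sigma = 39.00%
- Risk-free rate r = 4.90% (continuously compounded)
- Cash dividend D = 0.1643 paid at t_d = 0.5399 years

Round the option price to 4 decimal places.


Answer: Price = 1.7084

Derivation:
PV(D) = D * exp(-r * t_d) = 0.1643 * 0.97389177 = 0.16001042
S_0' = S_0 - PV(D) = 10.9900 - 0.16001042 = 10.82998958
d1 = (ln(S_0'/K) + (r + sigma^2/2)*T) / (sigma*sqrt(T)) = 0.21397877
d2 = d1 - sigma*sqrt(T) = -0.17602123
exp(-rT) = 0.95218113
N(d1) = 0.58471819; N(d2) = 0.43013863
C = S_0' * N(d1) - K * exp(-rT) * N(d2) = 10.82998958 * 0.58471819 - 11.2900 * 0.95218113 * 0.43013863 = 1.7084


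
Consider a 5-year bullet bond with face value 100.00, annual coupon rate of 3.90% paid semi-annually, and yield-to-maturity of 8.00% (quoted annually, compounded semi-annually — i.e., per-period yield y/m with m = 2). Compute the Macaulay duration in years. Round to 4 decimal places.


Answer: Macaulay duration = 4.5426 years

Derivation:
Coupon per period c = face * coupon_rate / m = 1.950000
Periods per year m = 2; per-period yield y/m = 0.040000
Number of cashflows N = 10
Cashflows (t years, CF_t, discount factor 1/(1+y/m)^(m*t), PV):
  t = 0.5000: CF_t = 1.950000, DF = 0.961538, PV = 1.875000
  t = 1.0000: CF_t = 1.950000, DF = 0.924556, PV = 1.802885
  t = 1.5000: CF_t = 1.950000, DF = 0.888996, PV = 1.733543
  t = 2.0000: CF_t = 1.950000, DF = 0.854804, PV = 1.666868
  t = 2.5000: CF_t = 1.950000, DF = 0.821927, PV = 1.602758
  t = 3.0000: CF_t = 1.950000, DF = 0.790315, PV = 1.541113
  t = 3.5000: CF_t = 1.950000, DF = 0.759918, PV = 1.481840
  t = 4.0000: CF_t = 1.950000, DF = 0.730690, PV = 1.424846
  t = 4.5000: CF_t = 1.950000, DF = 0.702587, PV = 1.370044
  t = 5.0000: CF_t = 101.950000, DF = 0.675564, PV = 68.873767
Price P = sum_t PV_t = 83.372664
Macaulay numerator sum_t t * PV_t:
  t * PV_t at t = 0.5000: 0.937500
  t * PV_t at t = 1.0000: 1.802885
  t * PV_t at t = 1.5000: 2.600314
  t * PV_t at t = 2.0000: 3.333736
  t * PV_t at t = 2.5000: 4.006895
  t * PV_t at t = 3.0000: 4.623340
  t * PV_t at t = 3.5000: 5.186439
  t * PV_t at t = 4.0000: 5.699384
  t * PV_t at t = 4.5000: 6.165199
  t * PV_t at t = 5.0000: 344.368835
Macaulay duration D = (sum_t t * PV_t) / P = 378.724526 / 83.372664 = 4.542550


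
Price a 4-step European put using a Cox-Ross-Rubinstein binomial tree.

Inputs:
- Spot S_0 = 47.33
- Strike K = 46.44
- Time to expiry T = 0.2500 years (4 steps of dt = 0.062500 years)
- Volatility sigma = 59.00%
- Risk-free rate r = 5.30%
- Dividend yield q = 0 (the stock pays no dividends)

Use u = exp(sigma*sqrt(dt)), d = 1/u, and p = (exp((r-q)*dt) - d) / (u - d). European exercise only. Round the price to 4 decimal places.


dt = T/N = 0.062500
u = exp(sigma*sqrt(dt)) = 1.158933; d = 1/u = 0.862862
p = (exp((r-q)*dt) - d) / (u - d) = 0.474398
Discount per step: exp(-r*dt) = 0.996693
Stock lattice S(k, i) with i counting down-moves:
  k=0: S(0,0) = 47.3300
  k=1: S(1,0) = 54.8523; S(1,1) = 40.8393
  k=2: S(2,0) = 63.5702; S(2,1) = 47.3300; S(2,2) = 35.2387
  k=3: S(3,0) = 73.6736; S(3,1) = 54.8523; S(3,2) = 40.8393; S(3,3) = 30.4061
  k=4: S(4,0) = 85.3828; S(4,1) = 63.5702; S(4,2) = 47.3300; S(4,3) = 35.2387; S(4,4) = 26.2363
Terminal payoffs V(N, i) = max(K - S_T, 0):
  V(4,0) = 0.000000; V(4,1) = 0.000000; V(4,2) = 0.000000; V(4,3) = 11.201320; V(4,4) = 20.203690
Backward induction: V(k, i) = exp(-r*dt) * [p * V(k+1, i) + (1-p) * V(k+1, i+1)].
  V(3,0) = exp(-r*dt) * [p*0.000000 + (1-p)*0.000000] = 0.000000
  V(3,1) = exp(-r*dt) * [p*0.000000 + (1-p)*0.000000] = 0.000000
  V(3,2) = exp(-r*dt) * [p*0.000000 + (1-p)*11.201320] = 5.867961
  V(3,3) = exp(-r*dt) * [p*11.201320 + (1-p)*20.203690] = 15.880289
  V(2,0) = exp(-r*dt) * [p*0.000000 + (1-p)*0.000000] = 0.000000
  V(2,1) = exp(-r*dt) * [p*0.000000 + (1-p)*5.867961] = 3.074010
  V(2,2) = exp(-r*dt) * [p*5.867961 + (1-p)*15.880289] = 11.093647
  V(1,0) = exp(-r*dt) * [p*0.000000 + (1-p)*3.074010] = 1.610361
  V(1,1) = exp(-r*dt) * [p*3.074010 + (1-p)*11.093647] = 7.265038
  V(0,0) = exp(-r*dt) * [p*1.610361 + (1-p)*7.265038] = 4.567314

Answer: Price = V(0,0) = 4.5673


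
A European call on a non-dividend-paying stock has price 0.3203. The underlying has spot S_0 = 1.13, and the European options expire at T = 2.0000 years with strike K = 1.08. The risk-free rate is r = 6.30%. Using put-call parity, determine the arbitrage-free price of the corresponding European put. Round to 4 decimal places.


Answer: Put price = 0.1424

Derivation:
Put-call parity: C - P = S_0 * exp(-qT) - K * exp(-rT).
S_0 * exp(-qT) = 1.1300 * 1.00000000 = 1.13000000
K * exp(-rT) = 1.0800 * 0.88161485 = 0.95214403
P = C - S*exp(-qT) + K*exp(-rT)
P = 0.3203 - 1.13000000 + 0.95214403 = 0.1424


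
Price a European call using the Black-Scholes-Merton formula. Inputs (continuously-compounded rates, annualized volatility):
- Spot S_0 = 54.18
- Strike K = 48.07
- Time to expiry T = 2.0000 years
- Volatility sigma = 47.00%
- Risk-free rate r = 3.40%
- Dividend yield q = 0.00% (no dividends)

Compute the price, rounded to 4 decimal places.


d1 = (ln(S/K) + (r - q + 0.5*sigma^2) * T) / (sigma * sqrt(T)) = 0.61466168
d2 = d1 - sigma * sqrt(T) = -0.05001870
exp(-rT) = 0.93426047; exp(-qT) = 1.00000000
C = S_0 * exp(-qT) * N(d1) - K * exp(-rT) * N(d2)
N(d1) = 0.73061091; N(d2) = 0.48005375
C = 54.1800 * 1.00000000 * 0.73061091 - 48.0700 * 0.93426047 * 0.48005375 = 18.0253

Answer: Price = 18.0253


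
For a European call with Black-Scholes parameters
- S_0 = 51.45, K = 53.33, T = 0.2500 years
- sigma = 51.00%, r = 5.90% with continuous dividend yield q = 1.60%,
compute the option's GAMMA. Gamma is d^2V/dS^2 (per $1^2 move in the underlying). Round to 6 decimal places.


Answer: Gamma = 0.030274

Derivation:
d1 = 0.0289174026; d2 = -0.2260825974
phi(d1) = 0.3987755143; exp(-qT) = 0.9960079893; exp(-rT) = 0.9853582484
Gamma = exp(-qT) * phi(d1) / (S * sigma * sqrt(T)) = 0.9960079893 * 0.3987755143 / (51.4500 * 0.5100 * 0.5000000000) = 0.030274


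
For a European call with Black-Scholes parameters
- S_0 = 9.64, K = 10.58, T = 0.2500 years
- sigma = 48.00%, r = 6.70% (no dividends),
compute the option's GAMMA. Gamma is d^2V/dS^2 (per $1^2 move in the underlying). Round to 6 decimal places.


d1 = -0.1978929909; d2 = -0.4378929909
phi(d1) = 0.3912066464; exp(-qT) = 1.0000000000; exp(-rT) = 0.9833895013
Gamma = exp(-qT) * phi(d1) / (S * sigma * sqrt(T)) = 1.0000000000 * 0.3912066464 / (9.6400 * 0.4800 * 0.5000000000) = 0.169090

Answer: Gamma = 0.169090


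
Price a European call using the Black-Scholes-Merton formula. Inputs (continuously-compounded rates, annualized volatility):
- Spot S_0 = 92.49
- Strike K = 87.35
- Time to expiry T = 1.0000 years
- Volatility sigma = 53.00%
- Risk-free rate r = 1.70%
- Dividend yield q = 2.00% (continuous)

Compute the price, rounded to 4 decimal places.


Answer: Price = 20.9317

Derivation:
d1 = (ln(S/K) + (r - q + 0.5*sigma^2) * T) / (sigma * sqrt(T)) = 0.36722169
d2 = d1 - sigma * sqrt(T) = -0.16277831
exp(-rT) = 0.98314368; exp(-qT) = 0.98019867
C = S_0 * exp(-qT) * N(d1) - K * exp(-rT) * N(d2)
N(d1) = 0.64327317; N(d2) = 0.43534649
C = 92.4900 * 0.98019867 * 0.64327317 - 87.3500 * 0.98314368 * 0.43534649 = 20.9317


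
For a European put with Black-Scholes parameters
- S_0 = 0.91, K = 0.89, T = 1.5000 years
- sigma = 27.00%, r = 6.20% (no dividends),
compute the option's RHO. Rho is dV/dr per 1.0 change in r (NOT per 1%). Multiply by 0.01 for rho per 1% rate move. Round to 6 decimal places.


Answer: Rho = -0.519858

Derivation:
d1 = 0.5137823992; d2 = 0.1831012839
phi(d1) = 0.3496143077; exp(-qT) = 1.0000000000; exp(-rT) = 0.9111935003
N(-d2) = 0.4273592742
Rho = -K*T*exp(-rT)*N(-d2) = -0.8900 * 1.5000 * 0.9111935003 * 0.4273592742 = -0.519858


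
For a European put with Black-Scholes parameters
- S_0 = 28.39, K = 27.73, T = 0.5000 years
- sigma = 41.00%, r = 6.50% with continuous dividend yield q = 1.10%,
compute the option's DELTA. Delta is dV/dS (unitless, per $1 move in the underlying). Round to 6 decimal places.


Answer: Delta = -0.372723

Derivation:
d1 = 0.3192228764; d2 = 0.0293090961
phi(d1) = 0.3791246805; exp(-qT) = 0.9945150973; exp(-rT) = 0.9680224498
N(-d1) = 0.3747787554
Delta = -exp(-qT) * N(-d1) = -0.9945150973 * 0.3747787554 = -0.372723


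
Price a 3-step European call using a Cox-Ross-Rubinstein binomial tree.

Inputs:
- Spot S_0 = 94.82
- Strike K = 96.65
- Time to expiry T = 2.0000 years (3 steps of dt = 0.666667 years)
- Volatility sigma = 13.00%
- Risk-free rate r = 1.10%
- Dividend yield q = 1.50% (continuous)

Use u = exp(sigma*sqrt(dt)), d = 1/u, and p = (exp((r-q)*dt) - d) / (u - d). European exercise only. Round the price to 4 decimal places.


Answer: Price = V(0,0) = 6.1856

Derivation:
dt = T/N = 0.666667
u = exp(sigma*sqrt(dt)) = 1.111983; d = 1/u = 0.899295
p = (exp((r-q)*dt) - d) / (u - d) = 0.460968
Discount per step: exp(-r*dt) = 0.992693
Stock lattice S(k, i) with i counting down-moves:
  k=0: S(0,0) = 94.8200
  k=1: S(1,0) = 105.4382; S(1,1) = 85.2711
  k=2: S(2,0) = 117.2454; S(2,1) = 94.8200; S(2,2) = 76.6839
  k=3: S(3,0) = 130.3749; S(3,1) = 105.4382; S(3,2) = 85.2711; S(3,3) = 68.9614
Terminal payoffs V(N, i) = max(S_T - K, 0):
  V(3,0) = 33.724884; V(3,1) = 8.788191; V(3,2) = 0.000000; V(3,3) = 0.000000
Backward induction: V(k, i) = exp(-r*dt) * [p * V(k+1, i) + (1-p) * V(k+1, i+1)].
  V(2,0) = exp(-r*dt) * [p*33.724884 + (1-p)*8.788191] = 20.134997
  V(2,1) = exp(-r*dt) * [p*8.788191 + (1-p)*0.000000] = 4.021471
  V(2,2) = exp(-r*dt) * [p*0.000000 + (1-p)*0.000000] = 0.000000
  V(1,0) = exp(-r*dt) * [p*20.134997 + (1-p)*4.021471] = 11.365629
  V(1,1) = exp(-r*dt) * [p*4.021471 + (1-p)*0.000000] = 1.840223
  V(0,0) = exp(-r*dt) * [p*11.365629 + (1-p)*1.840223] = 6.185598


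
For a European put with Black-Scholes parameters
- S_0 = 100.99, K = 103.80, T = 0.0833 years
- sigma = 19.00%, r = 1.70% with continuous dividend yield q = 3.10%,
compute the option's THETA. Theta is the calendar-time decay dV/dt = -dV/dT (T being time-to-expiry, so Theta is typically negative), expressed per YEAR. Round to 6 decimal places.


d1 = -0.4943186720; d2 = -0.5491559768
phi(d1) = 0.3530611499; exp(-qT) = 0.9974210313; exp(-rT) = 0.9985849022
Theta = -S*exp(-qT)*phi(d1)*sigma/(2*sqrt(T)) + r*K*exp(-rT)*N(-d2) - q*S*exp(-qT)*N(-d1)
N(-d1) = 0.6894594298; N(-d2) = 0.7085507935; sqrt(T) = 0.2886173938
Term 1 = -100.9900 * 0.9974210313 * 0.3530611499 * 0.1900 / (2 * 0.2886173938) = -11.7059840895
Term 2 = 0.0170 * 103.8000 * 0.9985849022 * 0.7085507935 = 1.2485394211
Term 3 = -0.0310 * 100.9900 * 0.9974210313 * 0.6894594298 = -2.1529170803
Theta = -11.7059840895 + (1.2485394211) + (-2.1529170803) = -12.610362

Answer: Theta = -12.610362


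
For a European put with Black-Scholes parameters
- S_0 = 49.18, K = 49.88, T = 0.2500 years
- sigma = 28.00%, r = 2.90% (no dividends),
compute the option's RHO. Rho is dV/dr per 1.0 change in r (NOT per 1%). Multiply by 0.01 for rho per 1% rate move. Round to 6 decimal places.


d1 = 0.0208351141; d2 = -0.1191648859
phi(d1) = 0.3988556990; exp(-qT) = 1.0000000000; exp(-rT) = 0.9927762179
N(-d2) = 0.5474276373
Rho = -K*T*exp(-rT)*N(-d2) = -49.8800 * 0.2500 * 0.9927762179 * 0.5474276373 = -6.777110

Answer: Rho = -6.777110


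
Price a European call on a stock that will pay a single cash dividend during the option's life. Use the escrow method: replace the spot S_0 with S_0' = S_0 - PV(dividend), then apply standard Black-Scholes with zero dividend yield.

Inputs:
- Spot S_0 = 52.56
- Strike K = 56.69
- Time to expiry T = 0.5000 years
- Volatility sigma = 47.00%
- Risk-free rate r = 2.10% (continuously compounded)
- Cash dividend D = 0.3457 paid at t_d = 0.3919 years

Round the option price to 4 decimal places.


Answer: Price = 5.3712

Derivation:
PV(D) = D * exp(-r * t_d) = 0.3457 * 0.99180387 = 0.34286660
S_0' = S_0 - PV(D) = 52.5600 - 0.34286660 = 52.21713340
d1 = (ln(S_0'/K) + (r + sigma^2/2)*T) / (sigma*sqrt(T)) = -0.04953407
d2 = d1 - sigma*sqrt(T) = -0.38187425
exp(-rT) = 0.98955493
N(d1) = 0.48024684; N(d2) = 0.35127732
C = S_0' * N(d1) - K * exp(-rT) * N(d2) = 52.21713340 * 0.48024684 - 56.6900 * 0.98955493 * 0.35127732 = 5.3712


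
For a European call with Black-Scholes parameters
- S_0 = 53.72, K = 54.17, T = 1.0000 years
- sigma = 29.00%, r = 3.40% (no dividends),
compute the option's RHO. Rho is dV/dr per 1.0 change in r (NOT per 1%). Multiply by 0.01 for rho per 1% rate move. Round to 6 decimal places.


d1 = 0.2334762827; d2 = -0.0565237173
phi(d1) = 0.3882157177; exp(-qT) = 1.0000000000; exp(-rT) = 0.9665715046
N(d2) = 0.4774623010
Rho = K*T*exp(-rT)*N(d2) = 54.1700 * 1.0000 * 0.9665715046 * 0.4774623010 = 24.999534

Answer: Rho = 24.999534


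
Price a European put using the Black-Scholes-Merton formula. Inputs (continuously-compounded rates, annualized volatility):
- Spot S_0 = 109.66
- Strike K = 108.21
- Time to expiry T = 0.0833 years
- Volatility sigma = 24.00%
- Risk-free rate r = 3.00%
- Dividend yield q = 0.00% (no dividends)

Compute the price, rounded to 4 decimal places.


Answer: Price = 2.2239

Derivation:
d1 = (ln(S/K) + (r - q + 0.5*sigma^2) * T) / (sigma * sqrt(T)) = 0.26287579
d2 = d1 - sigma * sqrt(T) = 0.19360762
exp(-rT) = 0.99750412; exp(-qT) = 1.00000000
P = K * exp(-rT) * N(-d2) - S_0 * exp(-qT) * N(-d1)
N(-d1) = 0.39632316; N(-d2) = 0.42324157
P = 108.2100 * 0.99750412 * 0.42324157 - 109.6600 * 1.00000000 * 0.39632316 = 2.2239
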